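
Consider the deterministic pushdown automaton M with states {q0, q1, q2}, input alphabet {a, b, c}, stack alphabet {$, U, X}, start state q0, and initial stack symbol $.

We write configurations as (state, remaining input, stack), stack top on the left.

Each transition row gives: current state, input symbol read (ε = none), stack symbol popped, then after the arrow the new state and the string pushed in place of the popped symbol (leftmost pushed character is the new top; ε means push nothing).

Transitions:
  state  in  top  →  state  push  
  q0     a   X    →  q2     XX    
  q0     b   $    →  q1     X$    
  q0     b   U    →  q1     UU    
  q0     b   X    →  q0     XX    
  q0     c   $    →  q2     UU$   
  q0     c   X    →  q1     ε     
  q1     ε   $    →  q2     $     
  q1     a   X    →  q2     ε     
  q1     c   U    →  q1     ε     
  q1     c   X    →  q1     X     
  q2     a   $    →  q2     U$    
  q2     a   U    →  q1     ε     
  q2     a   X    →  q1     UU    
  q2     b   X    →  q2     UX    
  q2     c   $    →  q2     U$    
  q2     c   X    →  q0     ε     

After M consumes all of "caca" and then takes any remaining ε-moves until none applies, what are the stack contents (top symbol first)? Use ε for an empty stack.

(q0, caca, $)
  read c, top $: go to q2, push UU$ → (q2, aca, UU$)
  read a, top U: go to q1, push ε → (q1, ca, U$)
  read c, top U: go to q1, push ε → (q1, a, $)
  ε-move, top $: go to q2, push $ → (q2, a, $)
  read a, top $: go to q2, push U$ → (q2, ε, U$)
All input consumed in state q2 with stack U$.

U$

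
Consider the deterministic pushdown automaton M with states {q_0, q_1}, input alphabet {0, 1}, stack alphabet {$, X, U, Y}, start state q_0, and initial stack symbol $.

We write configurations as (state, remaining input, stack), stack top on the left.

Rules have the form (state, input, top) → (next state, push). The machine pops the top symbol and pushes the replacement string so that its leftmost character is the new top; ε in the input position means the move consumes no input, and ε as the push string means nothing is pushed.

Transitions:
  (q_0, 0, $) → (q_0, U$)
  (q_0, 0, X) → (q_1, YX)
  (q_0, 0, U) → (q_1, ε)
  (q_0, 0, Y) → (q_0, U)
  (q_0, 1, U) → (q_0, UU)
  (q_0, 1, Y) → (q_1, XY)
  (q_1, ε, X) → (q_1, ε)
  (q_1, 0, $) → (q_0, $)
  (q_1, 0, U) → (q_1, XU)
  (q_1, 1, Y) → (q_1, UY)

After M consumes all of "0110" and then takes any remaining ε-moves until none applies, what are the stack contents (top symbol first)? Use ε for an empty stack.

(q_0, 0110, $) ⊢ (q_0, 110, U$) ⊢ (q_0, 10, UU$) ⊢ (q_0, 0, UUU$) ⊢ (q_1, ε, UU$)
All input consumed in state q_1 with stack UU$.

UU$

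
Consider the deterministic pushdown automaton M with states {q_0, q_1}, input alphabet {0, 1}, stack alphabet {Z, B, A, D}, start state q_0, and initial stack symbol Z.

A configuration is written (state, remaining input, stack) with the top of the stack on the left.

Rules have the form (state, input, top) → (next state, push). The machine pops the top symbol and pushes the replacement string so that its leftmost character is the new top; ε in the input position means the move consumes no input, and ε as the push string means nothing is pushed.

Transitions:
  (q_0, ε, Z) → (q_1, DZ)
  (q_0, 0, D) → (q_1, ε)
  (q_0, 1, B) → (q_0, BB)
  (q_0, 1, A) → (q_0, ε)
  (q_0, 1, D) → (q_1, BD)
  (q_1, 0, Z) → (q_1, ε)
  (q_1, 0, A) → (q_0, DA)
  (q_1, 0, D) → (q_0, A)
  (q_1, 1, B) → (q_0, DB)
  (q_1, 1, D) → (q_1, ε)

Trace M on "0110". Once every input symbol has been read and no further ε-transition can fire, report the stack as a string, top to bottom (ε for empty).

(q_0, 0110, Z)
  ε-move, top Z: go to q_1, push DZ → (q_1, 0110, DZ)
  read 0, top D: go to q_0, push A → (q_0, 110, AZ)
  read 1, top A: go to q_0, push ε → (q_0, 10, Z)
  ε-move, top Z: go to q_1, push DZ → (q_1, 10, DZ)
  read 1, top D: go to q_1, push ε → (q_1, 0, Z)
  read 0, top Z: go to q_1, push ε → (q_1, ε, ε)
All input consumed in state q_1 with stack ε.

ε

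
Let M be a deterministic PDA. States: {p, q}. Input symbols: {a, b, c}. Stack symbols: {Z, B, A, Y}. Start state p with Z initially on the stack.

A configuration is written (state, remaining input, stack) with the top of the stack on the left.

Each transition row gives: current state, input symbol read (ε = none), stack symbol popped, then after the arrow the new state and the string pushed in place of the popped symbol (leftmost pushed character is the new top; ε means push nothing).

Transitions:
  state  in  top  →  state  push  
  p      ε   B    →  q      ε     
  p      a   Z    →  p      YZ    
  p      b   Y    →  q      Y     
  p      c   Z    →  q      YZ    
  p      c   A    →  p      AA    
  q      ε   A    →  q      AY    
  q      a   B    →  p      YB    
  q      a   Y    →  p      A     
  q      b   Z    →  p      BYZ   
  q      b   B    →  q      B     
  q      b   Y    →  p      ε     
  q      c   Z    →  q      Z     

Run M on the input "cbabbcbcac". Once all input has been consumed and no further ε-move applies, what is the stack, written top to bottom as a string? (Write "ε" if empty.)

(p, cbabbcbcac, Z) ⊢ (q, babbcbcac, YZ) ⊢ (p, abbcbcac, Z) ⊢ (p, bbcbcac, YZ) ⊢ (q, bcbcac, YZ) ⊢ (p, cbcac, Z) ⊢ (q, bcac, YZ) ⊢ (p, cac, Z) ⊢ (q, ac, YZ) ⊢ (p, c, AZ) ⊢ (p, ε, AAZ)
All input consumed in state p with stack AAZ.

AAZ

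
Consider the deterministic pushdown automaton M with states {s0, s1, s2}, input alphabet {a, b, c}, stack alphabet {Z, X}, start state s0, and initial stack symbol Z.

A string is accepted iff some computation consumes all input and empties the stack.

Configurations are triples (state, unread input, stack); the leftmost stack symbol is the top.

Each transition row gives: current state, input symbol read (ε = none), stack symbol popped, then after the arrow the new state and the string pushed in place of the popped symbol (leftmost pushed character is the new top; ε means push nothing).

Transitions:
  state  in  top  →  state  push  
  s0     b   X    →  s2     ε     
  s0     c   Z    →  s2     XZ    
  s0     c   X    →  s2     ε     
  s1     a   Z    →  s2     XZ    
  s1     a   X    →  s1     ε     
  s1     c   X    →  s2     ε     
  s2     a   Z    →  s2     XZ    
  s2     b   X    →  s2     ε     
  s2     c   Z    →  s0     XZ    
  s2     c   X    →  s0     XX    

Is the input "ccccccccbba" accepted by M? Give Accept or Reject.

(s0, ccccccccbba, Z)
  read c, top Z: go to s2, push XZ → (s2, cccccccbba, XZ)
  read c, top X: go to s0, push XX → (s0, ccccccbba, XXZ)
  read c, top X: go to s2, push ε → (s2, cccccbba, XZ)
  read c, top X: go to s0, push XX → (s0, ccccbba, XXZ)
  read c, top X: go to s2, push ε → (s2, cccbba, XZ)
  read c, top X: go to s0, push XX → (s0, ccbba, XXZ)
  read c, top X: go to s2, push ε → (s2, cbba, XZ)
  read c, top X: go to s0, push XX → (s0, bba, XXZ)
  read b, top X: go to s2, push ε → (s2, ba, XZ)
  read b, top X: go to s2, push ε → (s2, a, Z)
  read a, top Z: go to s2, push XZ → (s2, ε, XZ)
All input consumed; stack is XZ, not empty, and no further ε-move applies.

Reject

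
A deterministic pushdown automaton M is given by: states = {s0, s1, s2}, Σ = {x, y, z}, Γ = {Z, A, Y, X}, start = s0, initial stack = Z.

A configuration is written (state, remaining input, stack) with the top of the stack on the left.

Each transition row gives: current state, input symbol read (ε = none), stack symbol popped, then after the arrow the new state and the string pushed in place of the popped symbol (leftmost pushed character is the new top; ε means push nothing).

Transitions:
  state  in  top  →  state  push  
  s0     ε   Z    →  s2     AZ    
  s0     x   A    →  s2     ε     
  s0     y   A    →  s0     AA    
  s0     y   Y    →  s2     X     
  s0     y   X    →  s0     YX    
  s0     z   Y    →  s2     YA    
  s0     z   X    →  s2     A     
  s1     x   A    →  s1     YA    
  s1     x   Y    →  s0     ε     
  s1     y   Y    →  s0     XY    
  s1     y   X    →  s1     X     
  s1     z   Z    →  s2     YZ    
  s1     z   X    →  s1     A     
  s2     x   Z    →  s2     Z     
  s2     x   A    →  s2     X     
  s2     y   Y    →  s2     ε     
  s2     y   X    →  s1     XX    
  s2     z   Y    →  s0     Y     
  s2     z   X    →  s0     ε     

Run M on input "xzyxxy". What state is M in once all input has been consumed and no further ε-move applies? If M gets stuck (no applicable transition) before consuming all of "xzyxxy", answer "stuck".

stuck

(s0, xzyxxy, Z)
  ε-move, top Z: go to s2, push AZ → (s2, xzyxxy, AZ)
  read x, top A: go to s2, push X → (s2, zyxxy, XZ)
  read z, top X: go to s0, push ε → (s0, yxxy, Z)
  ε-move, top Z: go to s2, push AZ → (s2, yxxy, AZ)
No transition for (s2, y, top A); M blocks with input yxxy remaining.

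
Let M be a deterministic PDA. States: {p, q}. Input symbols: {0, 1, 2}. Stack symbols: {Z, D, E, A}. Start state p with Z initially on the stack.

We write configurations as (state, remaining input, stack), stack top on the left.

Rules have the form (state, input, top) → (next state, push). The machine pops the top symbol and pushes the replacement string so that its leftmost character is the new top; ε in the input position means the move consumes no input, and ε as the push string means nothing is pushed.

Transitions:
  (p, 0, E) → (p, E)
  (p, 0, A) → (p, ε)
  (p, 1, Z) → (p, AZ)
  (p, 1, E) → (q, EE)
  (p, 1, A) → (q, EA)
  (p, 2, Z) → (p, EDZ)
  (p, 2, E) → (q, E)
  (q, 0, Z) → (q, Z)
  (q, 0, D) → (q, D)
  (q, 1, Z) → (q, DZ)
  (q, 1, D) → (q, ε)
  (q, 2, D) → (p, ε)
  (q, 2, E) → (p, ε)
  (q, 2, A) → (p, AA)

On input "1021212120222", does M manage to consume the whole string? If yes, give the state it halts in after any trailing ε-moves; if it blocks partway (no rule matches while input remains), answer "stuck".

stuck

(p, 1021212120222, Z)
  read 1, top Z: go to p, push AZ → (p, 021212120222, AZ)
  read 0, top A: go to p, push ε → (p, 21212120222, Z)
  read 2, top Z: go to p, push EDZ → (p, 1212120222, EDZ)
  read 1, top E: go to q, push EE → (q, 212120222, EEDZ)
  read 2, top E: go to p, push ε → (p, 12120222, EDZ)
  read 1, top E: go to q, push EE → (q, 2120222, EEDZ)
  read 2, top E: go to p, push ε → (p, 120222, EDZ)
  read 1, top E: go to q, push EE → (q, 20222, EEDZ)
  read 2, top E: go to p, push ε → (p, 0222, EDZ)
  read 0, top E: go to p, push E → (p, 222, EDZ)
  read 2, top E: go to q, push E → (q, 22, EDZ)
  read 2, top E: go to p, push ε → (p, 2, DZ)
No transition for (p, 2, top D); M blocks with input 2 remaining.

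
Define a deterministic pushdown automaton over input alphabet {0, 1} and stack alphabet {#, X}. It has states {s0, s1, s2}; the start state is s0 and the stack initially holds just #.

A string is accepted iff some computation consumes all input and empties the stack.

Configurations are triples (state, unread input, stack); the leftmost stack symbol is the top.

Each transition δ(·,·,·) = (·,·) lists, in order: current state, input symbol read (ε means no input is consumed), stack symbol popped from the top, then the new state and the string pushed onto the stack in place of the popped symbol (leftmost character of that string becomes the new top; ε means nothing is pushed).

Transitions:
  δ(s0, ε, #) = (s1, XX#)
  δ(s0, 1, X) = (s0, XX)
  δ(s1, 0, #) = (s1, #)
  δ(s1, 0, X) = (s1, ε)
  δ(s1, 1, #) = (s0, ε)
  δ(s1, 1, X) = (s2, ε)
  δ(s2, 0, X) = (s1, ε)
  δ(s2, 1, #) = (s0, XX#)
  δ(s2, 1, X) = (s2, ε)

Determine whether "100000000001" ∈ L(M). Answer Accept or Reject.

(s0, 100000000001, #)
  ε-move, top #: go to s1, push XX# → (s1, 100000000001, XX#)
  read 1, top X: go to s2, push ε → (s2, 00000000001, X#)
  read 0, top X: go to s1, push ε → (s1, 0000000001, #)
  read 0, top #: go to s1, push # → (s1, 000000001, #)
  read 0, top #: go to s1, push # → (s1, 00000001, #)
  read 0, top #: go to s1, push # → (s1, 0000001, #)
  read 0, top #: go to s1, push # → (s1, 000001, #)
  read 0, top #: go to s1, push # → (s1, 00001, #)
  read 0, top #: go to s1, push # → (s1, 0001, #)
  read 0, top #: go to s1, push # → (s1, 001, #)
  read 0, top #: go to s1, push # → (s1, 01, #)
  read 0, top #: go to s1, push # → (s1, 1, #)
  read 1, top #: go to s0, push ε → (s0, ε, ε)
All input consumed and the stack is empty.

Accept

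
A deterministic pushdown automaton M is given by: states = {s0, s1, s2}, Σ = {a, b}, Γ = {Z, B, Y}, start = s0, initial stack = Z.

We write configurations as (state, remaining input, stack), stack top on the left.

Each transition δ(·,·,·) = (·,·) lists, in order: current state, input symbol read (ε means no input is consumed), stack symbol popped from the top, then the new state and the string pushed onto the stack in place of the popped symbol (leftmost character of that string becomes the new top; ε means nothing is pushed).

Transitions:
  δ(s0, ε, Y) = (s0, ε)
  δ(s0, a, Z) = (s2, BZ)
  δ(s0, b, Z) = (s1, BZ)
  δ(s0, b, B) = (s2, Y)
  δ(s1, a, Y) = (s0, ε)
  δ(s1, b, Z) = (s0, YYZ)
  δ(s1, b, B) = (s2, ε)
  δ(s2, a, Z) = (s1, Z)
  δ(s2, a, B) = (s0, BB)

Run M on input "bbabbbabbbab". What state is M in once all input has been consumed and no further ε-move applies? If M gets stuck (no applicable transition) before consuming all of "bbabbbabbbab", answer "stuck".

(s0, bbabbbabbbab, Z)
  read b, top Z: go to s1, push BZ → (s1, babbbabbbab, BZ)
  read b, top B: go to s2, push ε → (s2, abbbabbbab, Z)
  read a, top Z: go to s1, push Z → (s1, bbbabbbab, Z)
  read b, top Z: go to s0, push YYZ → (s0, bbabbbab, YYZ)
  ε-move, top Y: go to s0, push ε → (s0, bbabbbab, YZ)
  ε-move, top Y: go to s0, push ε → (s0, bbabbbab, Z)
  read b, top Z: go to s1, push BZ → (s1, babbbab, BZ)
  read b, top B: go to s2, push ε → (s2, abbbab, Z)
  read a, top Z: go to s1, push Z → (s1, bbbab, Z)
  read b, top Z: go to s0, push YYZ → (s0, bbab, YYZ)
  ε-move, top Y: go to s0, push ε → (s0, bbab, YZ)
  ε-move, top Y: go to s0, push ε → (s0, bbab, Z)
  read b, top Z: go to s1, push BZ → (s1, bab, BZ)
  read b, top B: go to s2, push ε → (s2, ab, Z)
  read a, top Z: go to s1, push Z → (s1, b, Z)
  read b, top Z: go to s0, push YYZ → (s0, ε, YYZ)
  ε-move, top Y: go to s0, push ε → (s0, ε, YZ)
  ε-move, top Y: go to s0, push ε → (s0, ε, Z)
All input consumed; M is in state s0.

s0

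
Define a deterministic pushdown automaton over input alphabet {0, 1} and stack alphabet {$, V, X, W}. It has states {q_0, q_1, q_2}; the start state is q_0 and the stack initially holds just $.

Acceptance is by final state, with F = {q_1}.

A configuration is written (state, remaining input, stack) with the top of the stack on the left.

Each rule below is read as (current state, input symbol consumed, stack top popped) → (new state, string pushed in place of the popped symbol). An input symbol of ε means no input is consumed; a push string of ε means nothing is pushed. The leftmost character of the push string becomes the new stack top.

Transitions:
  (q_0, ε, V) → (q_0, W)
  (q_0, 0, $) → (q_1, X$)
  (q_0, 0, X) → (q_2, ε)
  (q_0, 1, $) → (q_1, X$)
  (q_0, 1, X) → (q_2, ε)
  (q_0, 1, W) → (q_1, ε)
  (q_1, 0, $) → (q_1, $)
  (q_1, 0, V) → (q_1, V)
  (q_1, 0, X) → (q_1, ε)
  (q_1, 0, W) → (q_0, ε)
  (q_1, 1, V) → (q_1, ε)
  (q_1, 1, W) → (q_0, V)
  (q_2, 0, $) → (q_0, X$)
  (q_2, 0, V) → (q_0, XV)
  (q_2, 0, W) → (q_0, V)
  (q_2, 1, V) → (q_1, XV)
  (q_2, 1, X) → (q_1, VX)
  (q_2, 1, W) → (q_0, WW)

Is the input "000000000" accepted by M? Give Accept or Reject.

Accept

(q_0, 000000000, $) ⊢ (q_1, 00000000, X$) ⊢ (q_1, 0000000, $) ⊢ (q_1, 000000, $) ⊢ (q_1, 00000, $) ⊢ (q_1, 0000, $) ⊢ (q_1, 000, $) ⊢ (q_1, 00, $) ⊢ (q_1, 0, $) ⊢ (q_1, ε, $)
All input consumed; state q_1 ∈ F.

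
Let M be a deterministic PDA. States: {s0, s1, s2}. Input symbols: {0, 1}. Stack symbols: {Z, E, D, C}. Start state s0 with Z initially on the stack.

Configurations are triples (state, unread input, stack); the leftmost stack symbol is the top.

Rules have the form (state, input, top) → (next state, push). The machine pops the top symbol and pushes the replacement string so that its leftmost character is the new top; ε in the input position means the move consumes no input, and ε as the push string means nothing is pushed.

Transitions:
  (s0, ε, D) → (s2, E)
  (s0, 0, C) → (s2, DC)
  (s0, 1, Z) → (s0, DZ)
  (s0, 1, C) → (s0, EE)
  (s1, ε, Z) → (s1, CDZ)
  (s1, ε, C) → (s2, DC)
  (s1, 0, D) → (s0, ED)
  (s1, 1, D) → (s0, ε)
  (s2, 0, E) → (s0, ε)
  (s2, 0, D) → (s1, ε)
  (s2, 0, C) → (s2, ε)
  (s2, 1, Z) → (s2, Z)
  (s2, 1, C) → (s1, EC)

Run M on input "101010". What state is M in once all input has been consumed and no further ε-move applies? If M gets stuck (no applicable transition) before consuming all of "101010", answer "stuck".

(s0, 101010, Z)
  read 1, top Z: go to s0, push DZ → (s0, 01010, DZ)
  ε-move, top D: go to s2, push E → (s2, 01010, EZ)
  read 0, top E: go to s0, push ε → (s0, 1010, Z)
  read 1, top Z: go to s0, push DZ → (s0, 010, DZ)
  ε-move, top D: go to s2, push E → (s2, 010, EZ)
  read 0, top E: go to s0, push ε → (s0, 10, Z)
  read 1, top Z: go to s0, push DZ → (s0, 0, DZ)
  ε-move, top D: go to s2, push E → (s2, 0, EZ)
  read 0, top E: go to s0, push ε → (s0, ε, Z)
All input consumed; M is in state s0.

s0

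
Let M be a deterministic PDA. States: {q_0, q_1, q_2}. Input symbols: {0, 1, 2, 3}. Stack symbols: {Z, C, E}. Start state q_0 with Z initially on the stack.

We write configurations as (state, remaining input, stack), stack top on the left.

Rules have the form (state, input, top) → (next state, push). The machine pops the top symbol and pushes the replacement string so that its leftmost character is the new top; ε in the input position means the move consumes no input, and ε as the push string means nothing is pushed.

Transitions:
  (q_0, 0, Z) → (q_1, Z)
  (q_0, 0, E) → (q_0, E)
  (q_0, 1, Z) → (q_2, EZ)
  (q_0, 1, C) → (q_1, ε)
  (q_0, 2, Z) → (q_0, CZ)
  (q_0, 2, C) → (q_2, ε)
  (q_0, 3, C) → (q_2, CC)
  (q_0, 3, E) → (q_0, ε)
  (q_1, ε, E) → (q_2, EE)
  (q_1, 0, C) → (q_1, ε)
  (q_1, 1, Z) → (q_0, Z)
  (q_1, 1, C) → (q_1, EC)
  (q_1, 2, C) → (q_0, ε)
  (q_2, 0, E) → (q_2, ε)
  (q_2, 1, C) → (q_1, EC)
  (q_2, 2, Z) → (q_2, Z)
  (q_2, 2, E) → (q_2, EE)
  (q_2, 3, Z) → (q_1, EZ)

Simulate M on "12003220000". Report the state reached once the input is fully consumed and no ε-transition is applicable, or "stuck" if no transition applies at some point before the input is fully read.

(q_0, 12003220000, Z)
  read 1, top Z: go to q_2, push EZ → (q_2, 2003220000, EZ)
  read 2, top E: go to q_2, push EE → (q_2, 003220000, EEZ)
  read 0, top E: go to q_2, push ε → (q_2, 03220000, EZ)
  read 0, top E: go to q_2, push ε → (q_2, 3220000, Z)
  read 3, top Z: go to q_1, push EZ → (q_1, 220000, EZ)
  ε-move, top E: go to q_2, push EE → (q_2, 220000, EEZ)
  read 2, top E: go to q_2, push EE → (q_2, 20000, EEEZ)
  read 2, top E: go to q_2, push EE → (q_2, 0000, EEEEZ)
  read 0, top E: go to q_2, push ε → (q_2, 000, EEEZ)
  read 0, top E: go to q_2, push ε → (q_2, 00, EEZ)
  read 0, top E: go to q_2, push ε → (q_2, 0, EZ)
  read 0, top E: go to q_2, push ε → (q_2, ε, Z)
All input consumed; M is in state q_2.

q_2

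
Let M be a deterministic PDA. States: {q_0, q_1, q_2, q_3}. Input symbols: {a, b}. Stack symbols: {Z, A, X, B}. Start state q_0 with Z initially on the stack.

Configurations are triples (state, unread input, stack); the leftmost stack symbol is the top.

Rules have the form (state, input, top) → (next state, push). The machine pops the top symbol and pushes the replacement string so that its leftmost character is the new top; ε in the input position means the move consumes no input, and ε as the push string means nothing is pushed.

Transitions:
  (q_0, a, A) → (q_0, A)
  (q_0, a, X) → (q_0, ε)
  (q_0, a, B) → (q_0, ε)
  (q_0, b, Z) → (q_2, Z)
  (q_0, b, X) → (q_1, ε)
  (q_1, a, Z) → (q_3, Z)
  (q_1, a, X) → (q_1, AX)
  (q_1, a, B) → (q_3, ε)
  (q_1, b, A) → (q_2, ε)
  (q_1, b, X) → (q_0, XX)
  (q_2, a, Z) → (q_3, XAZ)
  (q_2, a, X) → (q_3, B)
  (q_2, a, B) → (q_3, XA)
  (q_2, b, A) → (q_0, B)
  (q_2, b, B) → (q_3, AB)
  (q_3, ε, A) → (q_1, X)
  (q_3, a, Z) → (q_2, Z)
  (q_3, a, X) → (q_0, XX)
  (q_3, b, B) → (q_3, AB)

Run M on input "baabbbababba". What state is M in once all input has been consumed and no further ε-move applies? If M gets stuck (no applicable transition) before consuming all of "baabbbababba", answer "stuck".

(q_0, baabbbababba, Z)
  read b, top Z: go to q_2, push Z → (q_2, aabbbababba, Z)
  read a, top Z: go to q_3, push XAZ → (q_3, abbbababba, XAZ)
  read a, top X: go to q_0, push XX → (q_0, bbbababba, XXAZ)
  read b, top X: go to q_1, push ε → (q_1, bbababba, XAZ)
  read b, top X: go to q_0, push XX → (q_0, bababba, XXAZ)
  read b, top X: go to q_1, push ε → (q_1, ababba, XAZ)
  read a, top X: go to q_1, push AX → (q_1, babba, AXAZ)
  read b, top A: go to q_2, push ε → (q_2, abba, XAZ)
  read a, top X: go to q_3, push B → (q_3, bba, BAZ)
  read b, top B: go to q_3, push AB → (q_3, ba, ABAZ)
  ε-move, top A: go to q_1, push X → (q_1, ba, XBAZ)
  read b, top X: go to q_0, push XX → (q_0, a, XXBAZ)
  read a, top X: go to q_0, push ε → (q_0, ε, XBAZ)
All input consumed; M is in state q_0.

q_0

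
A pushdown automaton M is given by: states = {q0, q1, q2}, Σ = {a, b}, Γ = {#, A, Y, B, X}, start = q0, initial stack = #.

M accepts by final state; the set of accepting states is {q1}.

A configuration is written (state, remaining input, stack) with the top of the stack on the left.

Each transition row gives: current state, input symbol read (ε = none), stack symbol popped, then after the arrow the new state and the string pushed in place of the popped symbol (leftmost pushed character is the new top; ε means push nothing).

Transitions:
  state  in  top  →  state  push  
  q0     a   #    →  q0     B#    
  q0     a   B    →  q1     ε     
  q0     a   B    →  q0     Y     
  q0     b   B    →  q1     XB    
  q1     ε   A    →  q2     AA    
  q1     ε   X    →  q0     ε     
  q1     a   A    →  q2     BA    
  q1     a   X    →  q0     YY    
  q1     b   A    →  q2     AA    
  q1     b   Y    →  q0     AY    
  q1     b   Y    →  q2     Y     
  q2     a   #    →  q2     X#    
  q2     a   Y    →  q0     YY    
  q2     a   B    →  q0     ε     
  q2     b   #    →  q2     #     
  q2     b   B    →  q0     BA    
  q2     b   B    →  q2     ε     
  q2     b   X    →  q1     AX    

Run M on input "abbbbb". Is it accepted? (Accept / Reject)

Accept

One accepting computation: (q0, abbbbb, #) ⊢ (q0, bbbbb, B#) ⊢ (q1, bbbb, XB#) ⊢ (q0, bbbb, B#) ⊢ (q1, bbb, XB#) ⊢ (q0, bbb, B#) ⊢ (q1, bb, XB#) ⊢ (q0, bb, B#) ⊢ (q1, b, XB#) ⊢ (q0, b, B#) ⊢ (q1, ε, XB#)
All input consumed and state q1 ∈ F.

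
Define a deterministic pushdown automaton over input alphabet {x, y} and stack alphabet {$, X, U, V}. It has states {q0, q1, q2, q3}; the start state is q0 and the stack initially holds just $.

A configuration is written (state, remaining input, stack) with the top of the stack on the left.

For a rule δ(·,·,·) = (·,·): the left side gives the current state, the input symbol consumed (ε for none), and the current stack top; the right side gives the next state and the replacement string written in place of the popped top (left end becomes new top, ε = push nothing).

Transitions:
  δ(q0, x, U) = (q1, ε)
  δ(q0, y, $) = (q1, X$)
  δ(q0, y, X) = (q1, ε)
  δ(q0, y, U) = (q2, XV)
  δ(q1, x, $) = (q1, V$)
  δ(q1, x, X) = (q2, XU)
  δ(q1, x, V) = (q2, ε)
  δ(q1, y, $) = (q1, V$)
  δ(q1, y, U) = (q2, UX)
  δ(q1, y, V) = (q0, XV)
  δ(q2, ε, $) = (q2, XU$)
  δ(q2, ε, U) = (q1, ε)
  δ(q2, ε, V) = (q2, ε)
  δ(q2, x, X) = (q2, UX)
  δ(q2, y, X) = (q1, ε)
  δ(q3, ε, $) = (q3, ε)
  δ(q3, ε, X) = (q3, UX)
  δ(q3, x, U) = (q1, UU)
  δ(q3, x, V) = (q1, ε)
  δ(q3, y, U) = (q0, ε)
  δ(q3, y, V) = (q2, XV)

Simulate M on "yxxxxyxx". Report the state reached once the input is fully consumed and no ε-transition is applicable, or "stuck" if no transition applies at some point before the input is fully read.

stuck

(q0, yxxxxyxx, $) ⊢ (q1, xxxxyxx, X$) ⊢ (q2, xxxyxx, XU$) ⊢ (q2, xxyxx, UXU$) ⊢ (q1, xxyxx, XU$) ⊢ (q2, xyxx, XUU$) ⊢ (q2, yxx, UXUU$) ⊢ (q1, yxx, XUU$)
No transition for (q1, y, top X); M blocks with input yxx remaining.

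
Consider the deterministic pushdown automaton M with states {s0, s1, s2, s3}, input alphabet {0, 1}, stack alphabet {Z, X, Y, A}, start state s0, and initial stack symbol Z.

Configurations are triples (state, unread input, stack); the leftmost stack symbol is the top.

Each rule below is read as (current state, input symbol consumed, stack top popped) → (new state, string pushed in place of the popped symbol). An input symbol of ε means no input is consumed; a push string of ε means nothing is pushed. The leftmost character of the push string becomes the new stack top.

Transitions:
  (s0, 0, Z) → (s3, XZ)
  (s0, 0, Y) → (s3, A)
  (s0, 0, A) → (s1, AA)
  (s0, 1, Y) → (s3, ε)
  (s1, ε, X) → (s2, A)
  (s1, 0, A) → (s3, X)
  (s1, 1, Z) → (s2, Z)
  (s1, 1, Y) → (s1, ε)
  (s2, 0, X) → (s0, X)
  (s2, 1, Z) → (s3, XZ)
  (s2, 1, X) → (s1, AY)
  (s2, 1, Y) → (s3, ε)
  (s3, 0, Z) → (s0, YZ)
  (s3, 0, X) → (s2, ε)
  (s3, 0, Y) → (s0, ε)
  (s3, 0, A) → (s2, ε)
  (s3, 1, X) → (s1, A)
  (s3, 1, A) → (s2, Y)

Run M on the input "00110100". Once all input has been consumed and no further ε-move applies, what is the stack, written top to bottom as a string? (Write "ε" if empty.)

Z

(s0, 00110100, Z) ⊢ (s3, 0110100, XZ) ⊢ (s2, 110100, Z) ⊢ (s3, 10100, XZ) ⊢ (s1, 0100, AZ) ⊢ (s3, 100, XZ) ⊢ (s1, 00, AZ) ⊢ (s3, 0, XZ) ⊢ (s2, ε, Z)
All input consumed in state s2 with stack Z.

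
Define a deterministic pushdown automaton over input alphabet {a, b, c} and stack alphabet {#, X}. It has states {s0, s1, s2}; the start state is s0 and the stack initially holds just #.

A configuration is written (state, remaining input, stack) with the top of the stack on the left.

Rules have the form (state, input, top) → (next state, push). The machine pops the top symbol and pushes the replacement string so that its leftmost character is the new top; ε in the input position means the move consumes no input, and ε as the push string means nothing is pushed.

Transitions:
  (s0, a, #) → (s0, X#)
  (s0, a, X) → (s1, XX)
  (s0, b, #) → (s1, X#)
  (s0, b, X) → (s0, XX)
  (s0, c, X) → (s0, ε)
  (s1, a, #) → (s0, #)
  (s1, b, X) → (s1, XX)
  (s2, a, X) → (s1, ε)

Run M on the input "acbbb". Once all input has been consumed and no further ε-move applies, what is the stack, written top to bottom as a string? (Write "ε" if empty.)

(s0, acbbb, #) ⊢ (s0, cbbb, X#) ⊢ (s0, bbb, #) ⊢ (s1, bb, X#) ⊢ (s1, b, XX#) ⊢ (s1, ε, XXX#)
All input consumed in state s1 with stack XXX#.

XXX#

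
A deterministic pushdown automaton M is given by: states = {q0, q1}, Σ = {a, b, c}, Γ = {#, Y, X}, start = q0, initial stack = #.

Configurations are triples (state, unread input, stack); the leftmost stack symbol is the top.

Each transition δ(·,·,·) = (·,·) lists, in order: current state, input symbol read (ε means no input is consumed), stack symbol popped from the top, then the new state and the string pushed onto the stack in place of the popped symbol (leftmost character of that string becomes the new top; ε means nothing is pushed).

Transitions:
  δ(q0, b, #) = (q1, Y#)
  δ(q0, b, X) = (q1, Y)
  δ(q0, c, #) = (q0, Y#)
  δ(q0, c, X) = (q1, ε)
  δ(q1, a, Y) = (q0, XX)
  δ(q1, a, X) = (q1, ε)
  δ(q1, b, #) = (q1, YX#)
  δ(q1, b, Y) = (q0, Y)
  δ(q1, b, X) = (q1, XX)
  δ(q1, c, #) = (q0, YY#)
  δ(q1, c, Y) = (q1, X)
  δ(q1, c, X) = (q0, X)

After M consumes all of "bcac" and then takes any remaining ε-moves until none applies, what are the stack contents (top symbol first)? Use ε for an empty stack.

YY#

(q0, bcac, #) ⊢ (q1, cac, Y#) ⊢ (q1, ac, X#) ⊢ (q1, c, #) ⊢ (q0, ε, YY#)
All input consumed in state q0 with stack YY#.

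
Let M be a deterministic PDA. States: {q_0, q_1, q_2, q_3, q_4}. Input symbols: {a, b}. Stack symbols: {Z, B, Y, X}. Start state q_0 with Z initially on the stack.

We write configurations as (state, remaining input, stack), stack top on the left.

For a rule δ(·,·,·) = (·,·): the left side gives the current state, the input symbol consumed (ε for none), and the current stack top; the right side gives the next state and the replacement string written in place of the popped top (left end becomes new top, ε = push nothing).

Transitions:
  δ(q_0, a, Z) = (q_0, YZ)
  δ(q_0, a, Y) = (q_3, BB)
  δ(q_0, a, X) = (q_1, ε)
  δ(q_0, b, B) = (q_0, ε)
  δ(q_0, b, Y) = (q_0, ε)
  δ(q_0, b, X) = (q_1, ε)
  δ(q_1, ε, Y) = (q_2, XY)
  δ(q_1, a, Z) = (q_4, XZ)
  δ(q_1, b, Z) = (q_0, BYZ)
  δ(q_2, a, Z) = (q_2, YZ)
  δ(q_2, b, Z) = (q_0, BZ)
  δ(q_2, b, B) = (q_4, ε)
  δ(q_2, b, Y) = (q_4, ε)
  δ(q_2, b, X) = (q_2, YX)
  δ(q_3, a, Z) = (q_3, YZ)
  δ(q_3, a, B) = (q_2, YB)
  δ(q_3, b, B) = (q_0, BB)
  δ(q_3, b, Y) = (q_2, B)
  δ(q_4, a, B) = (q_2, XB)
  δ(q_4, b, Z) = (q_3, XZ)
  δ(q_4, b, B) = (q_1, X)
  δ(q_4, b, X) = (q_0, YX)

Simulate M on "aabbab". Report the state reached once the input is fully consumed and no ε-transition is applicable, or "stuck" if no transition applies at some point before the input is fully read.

stuck

(q_0, aabbab, Z) ⊢ (q_0, abbab, YZ) ⊢ (q_3, bbab, BBZ) ⊢ (q_0, bab, BBBZ) ⊢ (q_0, ab, BBZ)
No transition for (q_0, a, top B); M blocks with input ab remaining.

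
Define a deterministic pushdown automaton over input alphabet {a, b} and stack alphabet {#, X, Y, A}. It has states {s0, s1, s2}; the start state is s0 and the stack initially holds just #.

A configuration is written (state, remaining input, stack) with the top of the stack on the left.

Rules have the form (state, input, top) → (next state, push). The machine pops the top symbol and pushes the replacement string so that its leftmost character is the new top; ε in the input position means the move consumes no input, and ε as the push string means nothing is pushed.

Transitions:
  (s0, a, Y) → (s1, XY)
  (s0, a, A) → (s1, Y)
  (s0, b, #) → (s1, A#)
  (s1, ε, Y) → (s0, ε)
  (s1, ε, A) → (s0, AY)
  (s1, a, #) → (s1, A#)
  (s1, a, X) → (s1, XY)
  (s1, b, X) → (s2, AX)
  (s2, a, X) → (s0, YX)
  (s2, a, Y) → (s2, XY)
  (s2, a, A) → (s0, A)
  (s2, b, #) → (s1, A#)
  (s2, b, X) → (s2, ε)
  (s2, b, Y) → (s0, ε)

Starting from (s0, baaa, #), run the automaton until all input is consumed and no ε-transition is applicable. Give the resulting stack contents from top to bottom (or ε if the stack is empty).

XYY#

(s0, baaa, #)
  read b, top #: go to s1, push A# → (s1, aaa, A#)
  ε-move, top A: go to s0, push AY → (s0, aaa, AY#)
  read a, top A: go to s1, push Y → (s1, aa, YY#)
  ε-move, top Y: go to s0, push ε → (s0, aa, Y#)
  read a, top Y: go to s1, push XY → (s1, a, XY#)
  read a, top X: go to s1, push XY → (s1, ε, XYY#)
All input consumed in state s1 with stack XYY#.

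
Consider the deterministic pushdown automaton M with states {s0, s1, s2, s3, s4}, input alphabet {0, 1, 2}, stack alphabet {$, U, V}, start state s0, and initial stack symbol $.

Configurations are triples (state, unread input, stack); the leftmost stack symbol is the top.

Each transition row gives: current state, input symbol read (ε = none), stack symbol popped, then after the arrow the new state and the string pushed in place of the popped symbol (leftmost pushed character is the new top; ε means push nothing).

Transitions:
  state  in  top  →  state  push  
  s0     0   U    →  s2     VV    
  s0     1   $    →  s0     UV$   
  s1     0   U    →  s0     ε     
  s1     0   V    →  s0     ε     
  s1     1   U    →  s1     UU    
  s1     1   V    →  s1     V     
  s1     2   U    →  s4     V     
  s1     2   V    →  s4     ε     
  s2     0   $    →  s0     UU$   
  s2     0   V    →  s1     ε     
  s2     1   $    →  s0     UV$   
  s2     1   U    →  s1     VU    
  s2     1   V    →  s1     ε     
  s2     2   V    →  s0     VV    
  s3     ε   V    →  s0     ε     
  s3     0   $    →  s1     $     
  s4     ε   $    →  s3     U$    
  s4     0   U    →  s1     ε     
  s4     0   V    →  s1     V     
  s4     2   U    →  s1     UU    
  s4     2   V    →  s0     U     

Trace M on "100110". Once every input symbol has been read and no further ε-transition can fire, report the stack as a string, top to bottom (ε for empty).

(s0, 100110, $) ⊢ (s0, 00110, UV$) ⊢ (s2, 0110, VVV$) ⊢ (s1, 110, VV$) ⊢ (s1, 10, VV$) ⊢ (s1, 0, VV$) ⊢ (s0, ε, V$)
All input consumed in state s0 with stack V$.

V$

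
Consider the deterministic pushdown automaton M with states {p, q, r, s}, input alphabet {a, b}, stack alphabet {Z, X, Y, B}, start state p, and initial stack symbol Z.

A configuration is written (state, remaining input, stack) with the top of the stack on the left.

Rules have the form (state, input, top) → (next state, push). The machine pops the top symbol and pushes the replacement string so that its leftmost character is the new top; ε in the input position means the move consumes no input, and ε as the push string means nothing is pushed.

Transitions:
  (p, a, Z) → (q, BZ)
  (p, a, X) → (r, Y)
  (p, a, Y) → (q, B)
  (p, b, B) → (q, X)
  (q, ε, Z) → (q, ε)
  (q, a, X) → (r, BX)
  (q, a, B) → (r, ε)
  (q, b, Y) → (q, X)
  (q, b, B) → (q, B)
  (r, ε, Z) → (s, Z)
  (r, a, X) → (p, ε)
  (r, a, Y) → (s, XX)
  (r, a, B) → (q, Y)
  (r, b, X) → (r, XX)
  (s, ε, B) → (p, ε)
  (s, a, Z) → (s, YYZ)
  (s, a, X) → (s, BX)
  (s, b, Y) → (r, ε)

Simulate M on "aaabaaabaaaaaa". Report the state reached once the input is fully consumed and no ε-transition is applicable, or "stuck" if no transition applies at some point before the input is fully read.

(p, aaabaaabaaaaaa, Z) ⊢ (q, aabaaabaaaaaa, BZ) ⊢ (r, abaaabaaaaaa, Z) ⊢ (s, abaaabaaaaaa, Z) ⊢ (s, baaabaaaaaa, YYZ) ⊢ (r, aaabaaaaaa, YZ) ⊢ (s, aabaaaaaa, XXZ) ⊢ (s, abaaaaaa, BXXZ) ⊢ (p, abaaaaaa, XXZ) ⊢ (r, baaaaaa, YXZ)
No transition for (r, b, top Y); M blocks with input baaaaaa remaining.

stuck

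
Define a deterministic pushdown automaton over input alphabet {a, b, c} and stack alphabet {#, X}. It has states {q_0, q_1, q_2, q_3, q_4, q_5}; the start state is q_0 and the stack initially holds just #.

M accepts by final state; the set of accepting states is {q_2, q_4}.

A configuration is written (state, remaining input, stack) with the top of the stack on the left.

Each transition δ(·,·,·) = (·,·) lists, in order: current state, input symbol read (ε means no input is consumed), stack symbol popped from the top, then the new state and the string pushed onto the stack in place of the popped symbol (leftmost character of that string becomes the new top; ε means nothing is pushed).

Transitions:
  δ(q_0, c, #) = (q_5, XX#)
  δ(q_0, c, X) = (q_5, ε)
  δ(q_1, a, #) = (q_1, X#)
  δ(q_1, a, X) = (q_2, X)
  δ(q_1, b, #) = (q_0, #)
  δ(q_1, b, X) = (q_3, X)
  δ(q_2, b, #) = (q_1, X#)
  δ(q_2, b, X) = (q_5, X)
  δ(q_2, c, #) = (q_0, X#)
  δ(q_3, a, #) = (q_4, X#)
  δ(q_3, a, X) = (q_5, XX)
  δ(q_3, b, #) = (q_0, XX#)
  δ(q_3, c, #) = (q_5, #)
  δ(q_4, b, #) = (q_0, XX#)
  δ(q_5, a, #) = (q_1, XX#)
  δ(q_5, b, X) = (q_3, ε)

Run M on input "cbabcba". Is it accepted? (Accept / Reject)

(q_0, cbabcba, #)
  read c, top #: go to q_5, push XX# → (q_5, babcba, XX#)
  read b, top X: go to q_3, push ε → (q_3, abcba, X#)
  read a, top X: go to q_5, push XX → (q_5, bcba, XX#)
  read b, top X: go to q_3, push ε → (q_3, cba, X#)
No transition applies at (q_3, cba, X#); input not fully consumed.

Reject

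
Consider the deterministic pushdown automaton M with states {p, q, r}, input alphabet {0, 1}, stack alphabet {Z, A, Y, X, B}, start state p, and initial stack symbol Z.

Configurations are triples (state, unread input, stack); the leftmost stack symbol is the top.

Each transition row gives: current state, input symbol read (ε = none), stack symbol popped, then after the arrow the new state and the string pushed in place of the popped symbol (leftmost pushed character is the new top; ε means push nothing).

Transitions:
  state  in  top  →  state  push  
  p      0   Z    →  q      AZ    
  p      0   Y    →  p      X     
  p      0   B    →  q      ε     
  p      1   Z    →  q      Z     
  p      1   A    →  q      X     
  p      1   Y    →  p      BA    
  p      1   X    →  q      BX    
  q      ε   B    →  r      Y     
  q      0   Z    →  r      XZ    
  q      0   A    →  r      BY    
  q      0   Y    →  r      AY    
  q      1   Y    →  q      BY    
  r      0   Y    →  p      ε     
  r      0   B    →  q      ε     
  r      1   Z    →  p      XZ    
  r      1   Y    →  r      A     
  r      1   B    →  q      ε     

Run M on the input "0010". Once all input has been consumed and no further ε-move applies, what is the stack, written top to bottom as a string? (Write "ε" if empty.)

AYZ

(p, 0010, Z)
  read 0, top Z: go to q, push AZ → (q, 010, AZ)
  read 0, top A: go to r, push BY → (r, 10, BYZ)
  read 1, top B: go to q, push ε → (q, 0, YZ)
  read 0, top Y: go to r, push AY → (r, ε, AYZ)
All input consumed in state r with stack AYZ.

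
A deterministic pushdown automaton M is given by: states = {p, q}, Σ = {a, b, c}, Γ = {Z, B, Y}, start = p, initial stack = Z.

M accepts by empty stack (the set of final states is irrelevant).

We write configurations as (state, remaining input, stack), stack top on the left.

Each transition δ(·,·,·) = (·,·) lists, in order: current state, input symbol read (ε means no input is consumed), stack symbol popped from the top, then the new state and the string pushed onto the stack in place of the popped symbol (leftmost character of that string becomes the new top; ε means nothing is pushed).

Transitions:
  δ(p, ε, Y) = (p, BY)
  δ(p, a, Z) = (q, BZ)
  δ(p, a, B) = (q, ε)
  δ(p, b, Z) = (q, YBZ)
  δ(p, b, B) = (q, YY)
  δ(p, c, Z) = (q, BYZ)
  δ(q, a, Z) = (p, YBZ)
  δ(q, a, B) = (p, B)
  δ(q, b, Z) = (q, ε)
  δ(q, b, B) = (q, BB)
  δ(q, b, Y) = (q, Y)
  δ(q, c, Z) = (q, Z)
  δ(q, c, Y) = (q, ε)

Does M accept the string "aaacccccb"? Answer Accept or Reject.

(p, aaacccccb, Z) ⊢ (q, aacccccb, BZ) ⊢ (p, acccccb, BZ) ⊢ (q, cccccb, Z) ⊢ (q, ccccb, Z) ⊢ (q, cccb, Z) ⊢ (q, ccb, Z) ⊢ (q, cb, Z) ⊢ (q, b, Z) ⊢ (q, ε, ε)
All input consumed and the stack is empty.

Accept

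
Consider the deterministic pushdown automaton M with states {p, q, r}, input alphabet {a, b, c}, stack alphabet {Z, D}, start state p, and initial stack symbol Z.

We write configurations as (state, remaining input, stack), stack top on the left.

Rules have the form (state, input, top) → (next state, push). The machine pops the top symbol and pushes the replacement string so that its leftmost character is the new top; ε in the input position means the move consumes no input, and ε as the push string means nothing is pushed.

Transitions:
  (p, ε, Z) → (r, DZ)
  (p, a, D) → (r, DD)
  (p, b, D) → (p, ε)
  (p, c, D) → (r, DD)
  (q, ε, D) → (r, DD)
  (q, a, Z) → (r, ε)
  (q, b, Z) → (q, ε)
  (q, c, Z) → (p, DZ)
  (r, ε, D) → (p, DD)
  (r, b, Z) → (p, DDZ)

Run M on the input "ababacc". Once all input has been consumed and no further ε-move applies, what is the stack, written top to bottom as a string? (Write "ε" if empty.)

DDDDDDDDDDZ

(p, ababacc, Z) ⊢ (r, ababacc, DZ) ⊢ (p, ababacc, DDZ) ⊢ (r, babacc, DDDZ) ⊢ (p, babacc, DDDDZ) ⊢ (p, abacc, DDDZ) ⊢ (r, bacc, DDDDZ) ⊢ (p, bacc, DDDDDZ) ⊢ (p, acc, DDDDZ) ⊢ (r, cc, DDDDDZ) ⊢ (p, cc, DDDDDDZ) ⊢ (r, c, DDDDDDDZ) ⊢ (p, c, DDDDDDDDZ) ⊢ (r, ε, DDDDDDDDDZ) ⊢ (p, ε, DDDDDDDDDDZ)
All input consumed in state p with stack DDDDDDDDDDZ.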